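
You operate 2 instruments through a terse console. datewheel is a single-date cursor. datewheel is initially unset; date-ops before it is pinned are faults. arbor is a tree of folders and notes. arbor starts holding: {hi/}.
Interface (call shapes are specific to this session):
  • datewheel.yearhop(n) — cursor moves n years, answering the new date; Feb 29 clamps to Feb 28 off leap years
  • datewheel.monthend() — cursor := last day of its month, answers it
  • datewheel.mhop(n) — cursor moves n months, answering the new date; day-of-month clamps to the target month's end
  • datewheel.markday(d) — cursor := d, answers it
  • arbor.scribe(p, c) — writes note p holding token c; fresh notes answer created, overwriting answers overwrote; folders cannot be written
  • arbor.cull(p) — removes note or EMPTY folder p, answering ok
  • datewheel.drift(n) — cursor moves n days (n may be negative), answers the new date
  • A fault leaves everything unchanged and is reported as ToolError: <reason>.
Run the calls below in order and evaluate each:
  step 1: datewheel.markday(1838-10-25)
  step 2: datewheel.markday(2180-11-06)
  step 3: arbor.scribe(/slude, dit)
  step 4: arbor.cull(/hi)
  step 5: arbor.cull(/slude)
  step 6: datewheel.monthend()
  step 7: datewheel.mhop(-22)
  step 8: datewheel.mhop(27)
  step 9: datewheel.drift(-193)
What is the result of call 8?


Answer: 2181-04-30

Derivation:
-- 1. markday(1838-10-25) ~> 1838-10-25
-- 2. markday(2180-11-06) ~> 2180-11-06
-- 3. scribe(/slude, dit) ~> created
-- 4. cull(/hi) ~> ok
-- 5. cull(/slude) ~> ok
-- 6. monthend() ~> 2180-11-30
-- 7. mhop(-22) ~> 2179-01-30
-- 8. mhop(27) ~> 2181-04-30
-- 9. drift(-193) ~> 2180-10-19


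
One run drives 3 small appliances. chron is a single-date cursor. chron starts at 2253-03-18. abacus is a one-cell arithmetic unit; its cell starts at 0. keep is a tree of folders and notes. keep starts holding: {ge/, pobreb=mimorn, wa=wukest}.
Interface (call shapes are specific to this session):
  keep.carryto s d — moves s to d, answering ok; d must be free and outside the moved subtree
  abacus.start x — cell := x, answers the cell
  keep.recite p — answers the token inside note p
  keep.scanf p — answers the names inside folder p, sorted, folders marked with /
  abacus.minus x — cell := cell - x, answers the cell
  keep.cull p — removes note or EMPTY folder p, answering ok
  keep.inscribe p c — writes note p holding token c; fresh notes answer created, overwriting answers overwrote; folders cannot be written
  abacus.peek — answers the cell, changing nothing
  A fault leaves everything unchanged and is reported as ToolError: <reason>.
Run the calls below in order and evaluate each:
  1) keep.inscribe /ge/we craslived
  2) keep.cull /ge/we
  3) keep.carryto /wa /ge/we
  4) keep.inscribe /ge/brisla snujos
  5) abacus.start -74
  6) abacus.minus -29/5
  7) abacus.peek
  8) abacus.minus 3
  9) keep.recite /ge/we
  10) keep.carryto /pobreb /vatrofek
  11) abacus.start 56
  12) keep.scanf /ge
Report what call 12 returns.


Answer: [brisla, we]

Derivation:
~$ inscribe p: /ge/we c: craslived
  created
~$ cull p: /ge/we
  ok
~$ carryto s: /wa d: /ge/we
  ok
~$ inscribe p: /ge/brisla c: snujos
  created
~$ start x: -74
  -74
~$ minus x: -29/5
  -341/5
~$ peek
  -341/5
~$ minus x: 3
  -356/5
~$ recite p: /ge/we
  wukest
~$ carryto s: /pobreb d: /vatrofek
  ok
~$ start x: 56
  56
~$ scanf p: /ge
  [brisla, we]


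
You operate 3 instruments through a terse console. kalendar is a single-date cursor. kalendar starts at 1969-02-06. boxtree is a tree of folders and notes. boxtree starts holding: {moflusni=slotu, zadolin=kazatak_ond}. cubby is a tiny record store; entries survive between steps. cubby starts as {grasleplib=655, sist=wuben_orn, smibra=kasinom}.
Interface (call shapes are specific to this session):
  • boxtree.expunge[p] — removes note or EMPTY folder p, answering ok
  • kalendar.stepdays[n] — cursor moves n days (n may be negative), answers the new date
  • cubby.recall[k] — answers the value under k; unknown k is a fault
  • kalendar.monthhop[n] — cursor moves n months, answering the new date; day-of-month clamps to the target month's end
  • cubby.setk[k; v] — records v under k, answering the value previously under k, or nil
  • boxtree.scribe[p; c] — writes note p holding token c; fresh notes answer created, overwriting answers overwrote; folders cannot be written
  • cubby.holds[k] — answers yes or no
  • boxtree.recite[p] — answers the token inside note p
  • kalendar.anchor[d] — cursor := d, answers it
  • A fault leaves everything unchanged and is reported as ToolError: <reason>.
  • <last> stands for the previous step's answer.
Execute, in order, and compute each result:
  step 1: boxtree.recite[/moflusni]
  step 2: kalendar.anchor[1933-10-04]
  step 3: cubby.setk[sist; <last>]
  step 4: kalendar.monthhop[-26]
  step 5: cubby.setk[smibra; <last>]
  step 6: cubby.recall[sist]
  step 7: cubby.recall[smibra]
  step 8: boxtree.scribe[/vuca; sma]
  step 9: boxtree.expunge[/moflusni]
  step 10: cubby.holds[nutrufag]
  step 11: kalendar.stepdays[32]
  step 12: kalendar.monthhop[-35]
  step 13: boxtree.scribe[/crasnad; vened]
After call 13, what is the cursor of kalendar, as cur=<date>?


! 1. boxtree.recite(p=/moflusni) ~> slotu
! 2. kalendar.anchor(d=1933-10-04) ~> 1933-10-04
! 3. cubby.setk(k=sist, v=<last>) ~> wuben_orn
! 4. kalendar.monthhop(n=-26) ~> 1931-08-04
! 5. cubby.setk(k=smibra, v=<last>) ~> kasinom
! 6. cubby.recall(k=sist) ~> 1933-10-04
! 7. cubby.recall(k=smibra) ~> 1931-08-04
! 8. boxtree.scribe(p=/vuca, c=sma) ~> created
! 9. boxtree.expunge(p=/moflusni) ~> ok
! 10. cubby.holds(k=nutrufag) ~> no
! 11. kalendar.stepdays(n=32) ~> 1931-09-05
! 12. kalendar.monthhop(n=-35) ~> 1928-10-05
! 13. boxtree.scribe(p=/crasnad, c=vened) ~> created

Answer: cur=1928-10-05


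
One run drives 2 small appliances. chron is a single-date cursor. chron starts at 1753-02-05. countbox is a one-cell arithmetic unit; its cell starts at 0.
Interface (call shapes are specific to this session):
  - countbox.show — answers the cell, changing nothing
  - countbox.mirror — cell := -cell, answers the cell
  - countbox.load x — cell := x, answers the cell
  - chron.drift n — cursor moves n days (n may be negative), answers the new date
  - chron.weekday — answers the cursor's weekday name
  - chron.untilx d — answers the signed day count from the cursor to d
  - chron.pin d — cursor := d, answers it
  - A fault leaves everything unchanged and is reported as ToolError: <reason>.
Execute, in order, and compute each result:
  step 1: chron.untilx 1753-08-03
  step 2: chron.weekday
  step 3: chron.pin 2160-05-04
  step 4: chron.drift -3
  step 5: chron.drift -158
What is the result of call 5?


% 1. untilx(d='1753-08-03') == 179
% 2. weekday() == Monday
% 3. pin(d='2160-05-04') == 2160-05-04
% 4. drift(n='-3') == 2160-05-01
% 5. drift(n='-158') == 2159-11-25

Answer: 2159-11-25


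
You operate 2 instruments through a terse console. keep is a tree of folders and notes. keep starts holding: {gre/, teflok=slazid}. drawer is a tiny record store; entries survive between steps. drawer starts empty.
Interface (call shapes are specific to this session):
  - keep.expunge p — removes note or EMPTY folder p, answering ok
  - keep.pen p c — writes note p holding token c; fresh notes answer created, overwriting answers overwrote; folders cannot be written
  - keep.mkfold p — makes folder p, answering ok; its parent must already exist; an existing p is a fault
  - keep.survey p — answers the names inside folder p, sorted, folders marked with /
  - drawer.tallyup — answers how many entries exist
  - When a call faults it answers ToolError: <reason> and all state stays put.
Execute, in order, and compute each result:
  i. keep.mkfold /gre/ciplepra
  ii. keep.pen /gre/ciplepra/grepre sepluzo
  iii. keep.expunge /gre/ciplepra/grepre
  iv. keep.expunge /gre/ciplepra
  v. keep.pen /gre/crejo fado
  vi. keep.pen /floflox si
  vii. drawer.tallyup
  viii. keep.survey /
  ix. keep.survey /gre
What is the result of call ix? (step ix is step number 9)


[in] keep.mkfold p: /gre/ciplepra
[out] ok
[in] keep.pen p: /gre/ciplepra/grepre c: sepluzo
[out] created
[in] keep.expunge p: /gre/ciplepra/grepre
[out] ok
[in] keep.expunge p: /gre/ciplepra
[out] ok
[in] keep.pen p: /gre/crejo c: fado
[out] created
[in] keep.pen p: /floflox c: si
[out] created
[in] drawer.tallyup
[out] 0
[in] keep.survey p: /
[out] [floflox, gre/, teflok]
[in] keep.survey p: /gre
[out] [crejo]

Answer: [crejo]


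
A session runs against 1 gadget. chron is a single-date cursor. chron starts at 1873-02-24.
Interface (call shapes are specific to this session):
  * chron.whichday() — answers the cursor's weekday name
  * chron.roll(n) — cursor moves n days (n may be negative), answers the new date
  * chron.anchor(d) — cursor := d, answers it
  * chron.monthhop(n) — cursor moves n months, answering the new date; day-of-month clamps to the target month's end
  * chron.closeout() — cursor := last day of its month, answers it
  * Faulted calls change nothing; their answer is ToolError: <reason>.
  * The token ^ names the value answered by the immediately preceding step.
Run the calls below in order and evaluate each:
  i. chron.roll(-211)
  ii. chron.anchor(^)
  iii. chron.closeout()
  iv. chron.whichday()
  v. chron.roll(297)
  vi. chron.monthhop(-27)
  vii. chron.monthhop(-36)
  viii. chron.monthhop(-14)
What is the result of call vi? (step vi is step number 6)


~$ roll n=-211
[out] 1872-07-28
~$ anchor d=^
[out] 1872-07-28
~$ closeout
[out] 1872-07-31
~$ whichday
[out] Wednesday
~$ roll n=297
[out] 1873-05-24
~$ monthhop n=-27
[out] 1871-02-24
~$ monthhop n=-36
[out] 1868-02-24
~$ monthhop n=-14
[out] 1866-12-24

Answer: 1871-02-24


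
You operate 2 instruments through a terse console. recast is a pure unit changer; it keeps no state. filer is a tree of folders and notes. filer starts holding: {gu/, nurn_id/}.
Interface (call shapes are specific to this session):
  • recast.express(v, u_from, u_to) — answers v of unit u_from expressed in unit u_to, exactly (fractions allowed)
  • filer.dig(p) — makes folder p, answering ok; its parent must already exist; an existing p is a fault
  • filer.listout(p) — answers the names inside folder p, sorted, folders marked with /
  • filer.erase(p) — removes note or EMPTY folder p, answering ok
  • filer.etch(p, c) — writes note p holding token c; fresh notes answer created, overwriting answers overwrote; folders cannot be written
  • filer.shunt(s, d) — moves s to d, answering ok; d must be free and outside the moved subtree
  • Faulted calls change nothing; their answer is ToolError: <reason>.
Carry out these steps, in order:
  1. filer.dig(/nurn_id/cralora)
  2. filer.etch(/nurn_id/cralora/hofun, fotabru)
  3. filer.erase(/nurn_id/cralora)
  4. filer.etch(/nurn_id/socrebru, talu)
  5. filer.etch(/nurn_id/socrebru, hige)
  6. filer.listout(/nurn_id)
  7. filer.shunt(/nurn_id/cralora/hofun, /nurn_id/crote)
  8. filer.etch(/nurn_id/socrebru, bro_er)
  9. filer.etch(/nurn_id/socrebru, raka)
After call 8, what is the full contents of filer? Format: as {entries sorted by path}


$ dig /nurn_id/cralora
[out] ok
$ etch /nurn_id/cralora/hofun fotabru
[out] created
$ erase /nurn_id/cralora
[out] ToolError: not empty
$ etch /nurn_id/socrebru talu
[out] created
$ etch /nurn_id/socrebru hige
[out] overwrote
$ listout /nurn_id
[out] [cralora/, socrebru]
$ shunt /nurn_id/cralora/hofun /nurn_id/crote
[out] ok
$ etch /nurn_id/socrebru bro_er
[out] overwrote
$ etch /nurn_id/socrebru raka
[out] overwrote

Answer: {gu/, nurn_id/, nurn_id/cralora/, nurn_id/crote=fotabru, nurn_id/socrebru=bro_er}


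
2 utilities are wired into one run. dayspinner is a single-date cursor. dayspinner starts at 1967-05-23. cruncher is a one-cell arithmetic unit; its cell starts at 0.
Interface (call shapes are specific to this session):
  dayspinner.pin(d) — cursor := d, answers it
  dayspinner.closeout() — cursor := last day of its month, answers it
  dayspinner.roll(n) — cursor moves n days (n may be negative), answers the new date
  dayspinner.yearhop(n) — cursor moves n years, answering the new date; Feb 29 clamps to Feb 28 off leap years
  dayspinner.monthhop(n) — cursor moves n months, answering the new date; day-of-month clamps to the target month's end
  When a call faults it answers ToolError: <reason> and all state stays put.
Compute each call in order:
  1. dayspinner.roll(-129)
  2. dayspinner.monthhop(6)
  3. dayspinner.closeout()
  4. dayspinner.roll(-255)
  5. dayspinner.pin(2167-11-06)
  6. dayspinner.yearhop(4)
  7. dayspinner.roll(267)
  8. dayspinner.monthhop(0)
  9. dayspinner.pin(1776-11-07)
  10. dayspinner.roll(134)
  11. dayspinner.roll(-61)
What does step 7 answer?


==> dayspinner.roll(n: -129)
<== 1967-01-14
==> dayspinner.monthhop(n: 6)
<== 1967-07-14
==> dayspinner.closeout()
<== 1967-07-31
==> dayspinner.roll(n: -255)
<== 1966-11-18
==> dayspinner.pin(d: 2167-11-06)
<== 2167-11-06
==> dayspinner.yearhop(n: 4)
<== 2171-11-06
==> dayspinner.roll(n: 267)
<== 2172-07-30
==> dayspinner.monthhop(n: 0)
<== 2172-07-30
==> dayspinner.pin(d: 1776-11-07)
<== 1776-11-07
==> dayspinner.roll(n: 134)
<== 1777-03-21
==> dayspinner.roll(n: -61)
<== 1777-01-19

Answer: 2172-07-30


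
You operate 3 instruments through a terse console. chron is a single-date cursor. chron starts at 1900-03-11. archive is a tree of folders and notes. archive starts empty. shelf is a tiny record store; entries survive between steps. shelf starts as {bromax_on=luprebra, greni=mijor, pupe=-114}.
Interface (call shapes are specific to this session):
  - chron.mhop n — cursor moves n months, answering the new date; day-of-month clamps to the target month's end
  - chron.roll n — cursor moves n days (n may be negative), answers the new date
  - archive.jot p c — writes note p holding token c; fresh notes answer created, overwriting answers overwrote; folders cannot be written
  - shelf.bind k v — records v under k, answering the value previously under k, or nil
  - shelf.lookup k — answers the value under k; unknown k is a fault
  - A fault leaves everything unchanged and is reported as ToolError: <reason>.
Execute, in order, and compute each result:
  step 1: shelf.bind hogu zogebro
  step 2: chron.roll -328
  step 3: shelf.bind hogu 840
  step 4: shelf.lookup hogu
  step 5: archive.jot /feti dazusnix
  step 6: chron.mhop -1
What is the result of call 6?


Answer: 1899-03-17

Derivation:
~$ shelf.bind k: hogu v: zogebro
= nil
~$ chron.roll n: -328
= 1899-04-17
~$ shelf.bind k: hogu v: 840
= zogebro
~$ shelf.lookup k: hogu
= 840
~$ archive.jot p: /feti c: dazusnix
= created
~$ chron.mhop n: -1
= 1899-03-17


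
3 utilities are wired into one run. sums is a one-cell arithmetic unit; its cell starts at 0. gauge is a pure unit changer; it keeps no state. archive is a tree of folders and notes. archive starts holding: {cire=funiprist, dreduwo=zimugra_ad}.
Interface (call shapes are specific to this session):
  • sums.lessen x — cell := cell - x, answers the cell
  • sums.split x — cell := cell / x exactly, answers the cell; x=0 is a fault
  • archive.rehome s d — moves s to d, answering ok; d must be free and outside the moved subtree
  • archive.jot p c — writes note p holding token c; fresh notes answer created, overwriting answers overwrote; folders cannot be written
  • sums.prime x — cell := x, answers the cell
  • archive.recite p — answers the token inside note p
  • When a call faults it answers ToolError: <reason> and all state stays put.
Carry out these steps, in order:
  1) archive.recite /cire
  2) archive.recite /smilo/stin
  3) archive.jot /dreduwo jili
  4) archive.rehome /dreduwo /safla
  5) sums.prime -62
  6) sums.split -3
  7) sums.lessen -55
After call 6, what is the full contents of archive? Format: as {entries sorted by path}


Answer: {cire=funiprist, safla=jili}

Derivation:
Do: archive.recite[p=/cire]
See: funiprist
Do: archive.recite[p=/smilo/stin]
See: ToolError: not found
Do: archive.jot[p=/dreduwo; c=jili]
See: overwrote
Do: archive.rehome[s=/dreduwo; d=/safla]
See: ok
Do: sums.prime[x=-62]
See: -62
Do: sums.split[x=-3]
See: 62/3
Do: sums.lessen[x=-55]
See: 227/3


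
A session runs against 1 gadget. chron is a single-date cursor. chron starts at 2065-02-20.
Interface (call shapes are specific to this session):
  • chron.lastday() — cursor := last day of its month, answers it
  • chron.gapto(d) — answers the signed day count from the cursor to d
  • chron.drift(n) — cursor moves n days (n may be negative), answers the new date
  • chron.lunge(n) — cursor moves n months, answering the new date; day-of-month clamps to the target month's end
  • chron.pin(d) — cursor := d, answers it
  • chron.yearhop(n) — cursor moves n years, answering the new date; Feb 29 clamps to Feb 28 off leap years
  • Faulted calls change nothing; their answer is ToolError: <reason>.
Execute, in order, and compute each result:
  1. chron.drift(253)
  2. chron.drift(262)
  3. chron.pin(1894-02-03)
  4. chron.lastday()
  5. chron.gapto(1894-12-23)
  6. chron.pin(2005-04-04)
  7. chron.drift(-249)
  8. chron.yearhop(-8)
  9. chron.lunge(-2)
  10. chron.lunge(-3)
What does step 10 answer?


I call chron.drift passing n: 253: 2065-10-31.
I run chron.drift passing n: 262, and see 2066-07-20.
Invoking chron.pin passing d: 1894-02-03, and observe 1894-02-03.
Now I run chron.lastday, and see 1894-02-28.
Next I call chron.gapto passing d: 1894-12-23, yielding 298.
Now I run chron.pin passing d: 2005-04-04, and get 2005-04-04.
I try chron.drift passing n: -249, and observe 2004-07-29.
I use chron.yearhop passing n: -8, which returns 1996-07-29.
Calling chron.lunge passing n: -2, and get 1996-05-29.
I run chron.lunge passing n: -3, and see 1996-02-29.

Answer: 1996-02-29


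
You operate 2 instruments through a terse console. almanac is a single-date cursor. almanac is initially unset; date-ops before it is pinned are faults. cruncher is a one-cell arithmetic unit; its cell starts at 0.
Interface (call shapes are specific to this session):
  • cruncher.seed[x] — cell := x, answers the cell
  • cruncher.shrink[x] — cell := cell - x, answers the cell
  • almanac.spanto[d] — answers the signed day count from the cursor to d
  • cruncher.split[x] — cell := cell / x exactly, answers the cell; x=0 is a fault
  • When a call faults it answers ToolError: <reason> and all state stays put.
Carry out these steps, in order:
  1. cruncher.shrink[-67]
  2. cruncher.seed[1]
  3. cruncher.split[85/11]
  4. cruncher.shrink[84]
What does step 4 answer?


Answer: -7129/85

Derivation:
CALL cruncher.shrink[x: -67]
RET  67
CALL cruncher.seed[x: 1]
RET  1
CALL cruncher.split[x: 85/11]
RET  11/85
CALL cruncher.shrink[x: 84]
RET  -7129/85


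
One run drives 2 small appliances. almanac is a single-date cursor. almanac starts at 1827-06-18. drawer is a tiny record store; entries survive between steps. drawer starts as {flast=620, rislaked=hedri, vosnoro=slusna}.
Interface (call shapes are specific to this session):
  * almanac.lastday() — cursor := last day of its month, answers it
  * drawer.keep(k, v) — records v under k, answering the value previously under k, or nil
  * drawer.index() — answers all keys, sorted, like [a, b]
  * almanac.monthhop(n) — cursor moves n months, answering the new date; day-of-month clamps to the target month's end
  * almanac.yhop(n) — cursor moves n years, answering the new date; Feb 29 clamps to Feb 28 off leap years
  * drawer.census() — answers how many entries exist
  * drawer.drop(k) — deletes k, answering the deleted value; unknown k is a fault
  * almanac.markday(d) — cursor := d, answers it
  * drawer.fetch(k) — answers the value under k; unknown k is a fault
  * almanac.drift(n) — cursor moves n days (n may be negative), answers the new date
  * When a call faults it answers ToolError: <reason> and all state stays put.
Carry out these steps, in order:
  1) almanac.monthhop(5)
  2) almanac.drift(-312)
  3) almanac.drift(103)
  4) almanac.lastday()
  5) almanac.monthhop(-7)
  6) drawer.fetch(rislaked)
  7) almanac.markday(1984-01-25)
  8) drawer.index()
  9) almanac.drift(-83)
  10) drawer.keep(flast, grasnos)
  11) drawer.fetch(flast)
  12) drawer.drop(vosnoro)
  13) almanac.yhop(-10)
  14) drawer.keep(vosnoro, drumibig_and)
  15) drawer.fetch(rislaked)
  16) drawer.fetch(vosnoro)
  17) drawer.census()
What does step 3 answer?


Answer: 1827-04-23

Derivation:
Then almanac.monthhop using n→5, — result: 1827-11-18.
Next I call almanac.drift using n→-312, → 1827-01-10.
I try almanac.drift using n→103, → 1827-04-23.
Next I call almanac.lastday, → 1827-04-30.
Invoking almanac.monthhop using n→-7, and get 1826-09-30.
I call drawer.fetch using k→rislaked, → hedri.
Calling almanac.markday using d→1984-01-25, and observe 1984-01-25.
Then drawer.index(), — result: [flast, rislaked, vosnoro].
I invoke almanac.drift using n→-83, giving 1983-11-03.
Next I call drawer.keep using k→flast, v→grasnos: 620.
I call drawer.fetch using k→flast, giving grasnos.
I use drawer.drop using k→vosnoro, — result: slusna.
I use almanac.yhop using n→-10, and observe 1973-11-03.
Invoking drawer.keep using k→vosnoro, v→drumibig_and, and get nil.
I try drawer.fetch using k→rislaked, giving hedri.
Calling drawer.fetch using k→vosnoro, and observe drumibig_and.
I use drawer.census, and get 3.


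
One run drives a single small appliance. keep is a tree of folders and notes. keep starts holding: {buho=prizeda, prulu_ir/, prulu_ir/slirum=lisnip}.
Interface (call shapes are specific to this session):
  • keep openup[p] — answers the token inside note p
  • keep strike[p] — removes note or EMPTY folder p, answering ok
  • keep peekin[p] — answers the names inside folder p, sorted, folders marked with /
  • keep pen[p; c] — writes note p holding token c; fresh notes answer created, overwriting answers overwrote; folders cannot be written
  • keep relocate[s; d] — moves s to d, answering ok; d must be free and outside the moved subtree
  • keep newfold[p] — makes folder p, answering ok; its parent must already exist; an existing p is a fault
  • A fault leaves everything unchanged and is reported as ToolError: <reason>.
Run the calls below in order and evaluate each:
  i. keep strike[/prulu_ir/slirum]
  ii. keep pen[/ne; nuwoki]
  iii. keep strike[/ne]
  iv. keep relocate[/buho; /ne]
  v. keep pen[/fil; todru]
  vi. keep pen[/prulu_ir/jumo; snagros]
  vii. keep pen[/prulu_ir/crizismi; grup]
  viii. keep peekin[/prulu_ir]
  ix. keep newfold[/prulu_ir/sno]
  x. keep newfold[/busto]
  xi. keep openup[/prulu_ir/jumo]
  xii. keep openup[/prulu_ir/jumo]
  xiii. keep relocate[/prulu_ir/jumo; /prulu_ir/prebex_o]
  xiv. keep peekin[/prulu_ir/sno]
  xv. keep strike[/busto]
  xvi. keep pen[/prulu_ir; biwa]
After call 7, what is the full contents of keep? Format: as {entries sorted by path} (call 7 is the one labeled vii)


-- keep strike(p→/prulu_ir/slirum) == ok
-- keep pen(p→/ne, c→nuwoki) == created
-- keep strike(p→/ne) == ok
-- keep relocate(s→/buho, d→/ne) == ok
-- keep pen(p→/fil, c→todru) == created
-- keep pen(p→/prulu_ir/jumo, c→snagros) == created
-- keep pen(p→/prulu_ir/crizismi, c→grup) == created
-- keep peekin(p→/prulu_ir) == [crizismi, jumo]
-- keep newfold(p→/prulu_ir/sno) == ok
-- keep newfold(p→/busto) == ok
-- keep openup(p→/prulu_ir/jumo) == snagros
-- keep openup(p→/prulu_ir/jumo) == snagros
-- keep relocate(s→/prulu_ir/jumo, d→/prulu_ir/prebex_o) == ok
-- keep peekin(p→/prulu_ir/sno) == []
-- keep strike(p→/busto) == ok
-- keep pen(p→/prulu_ir, c→biwa) == ToolError: is a directory

Answer: {fil=todru, ne=prizeda, prulu_ir/, prulu_ir/crizismi=grup, prulu_ir/jumo=snagros}


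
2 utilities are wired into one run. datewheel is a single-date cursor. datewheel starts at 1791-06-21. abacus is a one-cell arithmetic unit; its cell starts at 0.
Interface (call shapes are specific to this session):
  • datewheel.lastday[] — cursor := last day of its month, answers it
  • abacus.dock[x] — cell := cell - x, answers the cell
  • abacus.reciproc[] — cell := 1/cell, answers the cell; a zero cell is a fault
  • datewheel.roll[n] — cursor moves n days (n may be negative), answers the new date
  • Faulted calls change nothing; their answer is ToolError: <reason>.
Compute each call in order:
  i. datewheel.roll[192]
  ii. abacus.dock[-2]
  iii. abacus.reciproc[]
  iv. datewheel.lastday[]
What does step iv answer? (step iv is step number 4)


Answer: 1791-12-31

Derivation:
==> datewheel.roll(n: 192)
<== 1791-12-30
==> abacus.dock(x: -2)
<== 2
==> abacus.reciproc()
<== 1/2
==> datewheel.lastday()
<== 1791-12-31


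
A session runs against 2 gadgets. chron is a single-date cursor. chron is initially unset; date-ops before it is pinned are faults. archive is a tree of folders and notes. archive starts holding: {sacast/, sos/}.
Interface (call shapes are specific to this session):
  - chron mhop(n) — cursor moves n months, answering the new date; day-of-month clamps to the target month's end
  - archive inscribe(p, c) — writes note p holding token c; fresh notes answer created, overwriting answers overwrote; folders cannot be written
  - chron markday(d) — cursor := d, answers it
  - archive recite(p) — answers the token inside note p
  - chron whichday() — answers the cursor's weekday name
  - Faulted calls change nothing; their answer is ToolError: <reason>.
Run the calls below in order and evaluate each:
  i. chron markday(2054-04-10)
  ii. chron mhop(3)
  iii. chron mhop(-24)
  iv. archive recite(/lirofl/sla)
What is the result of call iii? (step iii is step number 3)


==> chron markday(2054-04-10)
<== 2054-04-10
==> chron mhop(3)
<== 2054-07-10
==> chron mhop(-24)
<== 2052-07-10
==> archive recite(/lirofl/sla)
<== ToolError: not found

Answer: 2052-07-10


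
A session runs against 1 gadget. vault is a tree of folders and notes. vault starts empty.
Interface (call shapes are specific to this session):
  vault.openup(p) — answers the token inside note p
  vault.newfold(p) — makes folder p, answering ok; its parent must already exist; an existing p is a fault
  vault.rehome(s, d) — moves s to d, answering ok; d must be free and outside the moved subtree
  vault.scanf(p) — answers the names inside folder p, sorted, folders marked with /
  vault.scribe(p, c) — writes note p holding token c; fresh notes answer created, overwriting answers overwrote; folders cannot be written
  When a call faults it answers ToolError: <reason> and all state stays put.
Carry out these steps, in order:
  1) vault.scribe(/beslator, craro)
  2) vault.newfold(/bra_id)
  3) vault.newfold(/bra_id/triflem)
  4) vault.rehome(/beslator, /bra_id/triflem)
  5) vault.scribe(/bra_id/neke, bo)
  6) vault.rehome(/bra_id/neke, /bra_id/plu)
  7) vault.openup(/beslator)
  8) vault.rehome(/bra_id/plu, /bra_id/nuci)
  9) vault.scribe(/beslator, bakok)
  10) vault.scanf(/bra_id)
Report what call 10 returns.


CALL scribe[p→/beslator; c→craro]
RET  created
CALL newfold[p→/bra_id]
RET  ok
CALL newfold[p→/bra_id/triflem]
RET  ok
CALL rehome[s→/beslator; d→/bra_id/triflem]
RET  ToolError: exists
CALL scribe[p→/bra_id/neke; c→bo]
RET  created
CALL rehome[s→/bra_id/neke; d→/bra_id/plu]
RET  ok
CALL openup[p→/beslator]
RET  craro
CALL rehome[s→/bra_id/plu; d→/bra_id/nuci]
RET  ok
CALL scribe[p→/beslator; c→bakok]
RET  overwrote
CALL scanf[p→/bra_id]
RET  [nuci, triflem/]

Answer: [nuci, triflem/]


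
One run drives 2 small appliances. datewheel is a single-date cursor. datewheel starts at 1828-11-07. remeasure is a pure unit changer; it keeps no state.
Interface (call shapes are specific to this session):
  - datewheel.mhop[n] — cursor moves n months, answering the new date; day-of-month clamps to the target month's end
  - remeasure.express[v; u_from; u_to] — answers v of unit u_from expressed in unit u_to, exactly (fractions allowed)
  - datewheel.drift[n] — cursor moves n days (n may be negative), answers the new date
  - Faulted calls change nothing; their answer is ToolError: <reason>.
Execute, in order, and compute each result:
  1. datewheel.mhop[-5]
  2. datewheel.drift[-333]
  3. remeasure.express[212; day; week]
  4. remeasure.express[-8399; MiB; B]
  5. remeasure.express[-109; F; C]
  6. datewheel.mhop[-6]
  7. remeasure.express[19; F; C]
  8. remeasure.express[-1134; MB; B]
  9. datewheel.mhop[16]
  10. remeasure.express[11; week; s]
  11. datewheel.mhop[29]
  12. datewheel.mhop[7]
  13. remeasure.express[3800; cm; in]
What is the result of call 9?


! 1. mhop(n='-5') ~> 1828-06-07
! 2. drift(n='-333') ~> 1827-07-10
! 3. express(v='212', u_from='day', u_to='week') ~> 212/7
! 4. express(v='-8399', u_from='MiB', u_to='B') ~> -8806989824
! 5. express(v='-109', u_from='F', u_to='C') ~> -235/3
! 6. mhop(n='-6') ~> 1827-01-10
! 7. express(v='19', u_from='F', u_to='C') ~> -65/9
! 8. express(v='-1134', u_from='MB', u_to='B') ~> -1134000000
! 9. mhop(n='16') ~> 1828-05-10
! 10. express(v='11', u_from='week', u_to='s') ~> 6652800
! 11. mhop(n='29') ~> 1830-10-10
! 12. mhop(n='7') ~> 1831-05-10
! 13. express(v='3800', u_from='cm', u_to='in') ~> 190000/127

Answer: 1828-05-10


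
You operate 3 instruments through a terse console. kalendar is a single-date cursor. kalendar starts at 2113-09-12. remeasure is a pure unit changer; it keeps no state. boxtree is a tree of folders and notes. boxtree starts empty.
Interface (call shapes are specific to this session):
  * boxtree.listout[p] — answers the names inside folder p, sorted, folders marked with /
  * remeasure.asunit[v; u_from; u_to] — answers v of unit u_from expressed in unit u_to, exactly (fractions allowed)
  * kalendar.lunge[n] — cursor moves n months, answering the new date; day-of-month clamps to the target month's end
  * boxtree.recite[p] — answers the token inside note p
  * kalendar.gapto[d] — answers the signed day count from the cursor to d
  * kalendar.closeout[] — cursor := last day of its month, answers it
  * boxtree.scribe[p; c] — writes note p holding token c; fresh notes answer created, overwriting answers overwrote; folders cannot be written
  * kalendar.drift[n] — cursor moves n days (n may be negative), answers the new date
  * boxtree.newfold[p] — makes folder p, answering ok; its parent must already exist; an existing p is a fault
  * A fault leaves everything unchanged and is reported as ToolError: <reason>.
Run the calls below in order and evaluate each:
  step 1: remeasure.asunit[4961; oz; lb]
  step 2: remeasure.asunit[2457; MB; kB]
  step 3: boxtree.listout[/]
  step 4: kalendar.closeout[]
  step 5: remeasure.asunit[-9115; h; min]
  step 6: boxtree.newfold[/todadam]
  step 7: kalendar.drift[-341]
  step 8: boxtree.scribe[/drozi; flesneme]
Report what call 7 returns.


Answer: 2112-10-24

Derivation:
Step: remeasure.asunit[v→4961; u_from→oz; u_to→lb]
Result: 4961/16
Step: remeasure.asunit[v→2457; u_from→MB; u_to→kB]
Result: 2457000
Step: boxtree.listout[p→/]
Result: []
Step: kalendar.closeout[]
Result: 2113-09-30
Step: remeasure.asunit[v→-9115; u_from→h; u_to→min]
Result: -546900
Step: boxtree.newfold[p→/todadam]
Result: ok
Step: kalendar.drift[n→-341]
Result: 2112-10-24
Step: boxtree.scribe[p→/drozi; c→flesneme]
Result: created


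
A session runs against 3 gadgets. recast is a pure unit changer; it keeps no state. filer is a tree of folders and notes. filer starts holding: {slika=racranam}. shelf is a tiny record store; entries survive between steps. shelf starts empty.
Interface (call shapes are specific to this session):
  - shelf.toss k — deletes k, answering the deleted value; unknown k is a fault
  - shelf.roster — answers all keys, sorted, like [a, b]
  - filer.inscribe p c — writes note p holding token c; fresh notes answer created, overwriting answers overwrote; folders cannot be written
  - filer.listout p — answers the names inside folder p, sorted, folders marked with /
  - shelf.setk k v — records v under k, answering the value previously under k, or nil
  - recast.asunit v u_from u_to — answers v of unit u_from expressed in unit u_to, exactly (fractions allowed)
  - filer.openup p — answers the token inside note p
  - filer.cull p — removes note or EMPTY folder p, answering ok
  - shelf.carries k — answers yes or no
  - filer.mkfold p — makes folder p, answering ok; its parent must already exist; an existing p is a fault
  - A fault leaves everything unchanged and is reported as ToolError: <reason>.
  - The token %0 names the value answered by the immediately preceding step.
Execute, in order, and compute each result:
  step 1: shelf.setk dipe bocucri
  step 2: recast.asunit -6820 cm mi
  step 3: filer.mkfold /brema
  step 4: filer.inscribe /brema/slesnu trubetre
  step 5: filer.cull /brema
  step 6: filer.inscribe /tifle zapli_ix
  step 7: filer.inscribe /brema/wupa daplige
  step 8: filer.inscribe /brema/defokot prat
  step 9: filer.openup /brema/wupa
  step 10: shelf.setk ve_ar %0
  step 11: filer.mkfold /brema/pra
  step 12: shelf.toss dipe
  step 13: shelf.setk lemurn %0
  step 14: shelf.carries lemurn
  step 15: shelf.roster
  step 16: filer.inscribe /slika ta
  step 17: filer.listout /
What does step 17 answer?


Answer: [brema/, slika, tifle]

Derivation:
% shelf.setk k: dipe v: bocucri
:: nil
% recast.asunit v: -6820 u_from: cm u_to: mi
:: -775/18288
% filer.mkfold p: /brema
:: ok
% filer.inscribe p: /brema/slesnu c: trubetre
:: created
% filer.cull p: /brema
:: ToolError: not empty
% filer.inscribe p: /tifle c: zapli_ix
:: created
% filer.inscribe p: /brema/wupa c: daplige
:: created
% filer.inscribe p: /brema/defokot c: prat
:: created
% filer.openup p: /brema/wupa
:: daplige
% shelf.setk k: ve_ar v: %0
:: nil
% filer.mkfold p: /brema/pra
:: ok
% shelf.toss k: dipe
:: bocucri
% shelf.setk k: lemurn v: %0
:: nil
% shelf.carries k: lemurn
:: yes
% shelf.roster
:: [lemurn, ve_ar]
% filer.inscribe p: /slika c: ta
:: overwrote
% filer.listout p: /
:: [brema/, slika, tifle]


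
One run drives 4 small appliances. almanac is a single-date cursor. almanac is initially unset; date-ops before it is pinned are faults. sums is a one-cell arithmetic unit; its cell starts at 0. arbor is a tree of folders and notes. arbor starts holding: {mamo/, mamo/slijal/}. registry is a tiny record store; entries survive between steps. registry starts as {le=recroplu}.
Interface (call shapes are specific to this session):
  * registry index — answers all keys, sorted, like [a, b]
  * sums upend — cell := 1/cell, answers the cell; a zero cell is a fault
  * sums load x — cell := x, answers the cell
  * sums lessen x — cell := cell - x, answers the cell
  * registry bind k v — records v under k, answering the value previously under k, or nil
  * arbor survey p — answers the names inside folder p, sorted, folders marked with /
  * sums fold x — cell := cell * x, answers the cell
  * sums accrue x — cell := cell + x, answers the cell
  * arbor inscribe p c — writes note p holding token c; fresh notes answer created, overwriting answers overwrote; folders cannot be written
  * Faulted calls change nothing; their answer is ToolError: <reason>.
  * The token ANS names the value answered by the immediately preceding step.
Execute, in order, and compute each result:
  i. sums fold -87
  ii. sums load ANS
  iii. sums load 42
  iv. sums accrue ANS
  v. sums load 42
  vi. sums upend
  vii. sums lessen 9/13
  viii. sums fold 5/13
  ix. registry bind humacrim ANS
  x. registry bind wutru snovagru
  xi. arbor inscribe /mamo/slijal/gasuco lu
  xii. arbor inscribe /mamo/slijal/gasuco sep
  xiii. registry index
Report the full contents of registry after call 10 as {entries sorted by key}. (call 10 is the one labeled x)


Answer: {humacrim=-1825/7098, le=recroplu, wutru=snovagru}

Derivation:
Act: sums fold[x='-87']
Obs: 0
Act: sums load[x='ANS']
Obs: 0
Act: sums load[x='42']
Obs: 42
Act: sums accrue[x='ANS']
Obs: 84
Act: sums load[x='42']
Obs: 42
Act: sums upend[]
Obs: 1/42
Act: sums lessen[x='9/13']
Obs: -365/546
Act: sums fold[x='5/13']
Obs: -1825/7098
Act: registry bind[k='humacrim'; v='ANS']
Obs: nil
Act: registry bind[k='wutru'; v='snovagru']
Obs: nil
Act: arbor inscribe[p='/mamo/slijal/gasuco'; c='lu']
Obs: created
Act: arbor inscribe[p='/mamo/slijal/gasuco'; c='sep']
Obs: overwrote
Act: registry index[]
Obs: [humacrim, le, wutru]


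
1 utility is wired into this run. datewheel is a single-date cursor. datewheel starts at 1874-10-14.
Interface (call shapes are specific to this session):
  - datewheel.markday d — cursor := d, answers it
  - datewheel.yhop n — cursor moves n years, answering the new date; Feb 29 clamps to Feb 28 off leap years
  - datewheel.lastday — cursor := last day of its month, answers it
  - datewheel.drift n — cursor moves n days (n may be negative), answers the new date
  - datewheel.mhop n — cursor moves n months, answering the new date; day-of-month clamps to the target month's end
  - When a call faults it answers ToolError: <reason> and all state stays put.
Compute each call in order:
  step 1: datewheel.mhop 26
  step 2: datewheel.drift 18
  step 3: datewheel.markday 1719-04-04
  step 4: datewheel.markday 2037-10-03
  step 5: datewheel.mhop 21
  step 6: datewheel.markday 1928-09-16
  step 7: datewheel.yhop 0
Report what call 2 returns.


Answer: 1877-01-01

Derivation:
Calling datewheel.mhop on n→26, and see 1876-12-14.
I try datewheel.drift on n→18, — result: 1877-01-01.
I call datewheel.markday on d→1719-04-04, — result: 1719-04-04.
I invoke datewheel.markday on d→2037-10-03, and get 2037-10-03.
Using datewheel.mhop on n→21: 2039-07-03.
Next I call datewheel.markday on d→1928-09-16, yielding 1928-09-16.
Using datewheel.yhop on n→0, — result: 1928-09-16.


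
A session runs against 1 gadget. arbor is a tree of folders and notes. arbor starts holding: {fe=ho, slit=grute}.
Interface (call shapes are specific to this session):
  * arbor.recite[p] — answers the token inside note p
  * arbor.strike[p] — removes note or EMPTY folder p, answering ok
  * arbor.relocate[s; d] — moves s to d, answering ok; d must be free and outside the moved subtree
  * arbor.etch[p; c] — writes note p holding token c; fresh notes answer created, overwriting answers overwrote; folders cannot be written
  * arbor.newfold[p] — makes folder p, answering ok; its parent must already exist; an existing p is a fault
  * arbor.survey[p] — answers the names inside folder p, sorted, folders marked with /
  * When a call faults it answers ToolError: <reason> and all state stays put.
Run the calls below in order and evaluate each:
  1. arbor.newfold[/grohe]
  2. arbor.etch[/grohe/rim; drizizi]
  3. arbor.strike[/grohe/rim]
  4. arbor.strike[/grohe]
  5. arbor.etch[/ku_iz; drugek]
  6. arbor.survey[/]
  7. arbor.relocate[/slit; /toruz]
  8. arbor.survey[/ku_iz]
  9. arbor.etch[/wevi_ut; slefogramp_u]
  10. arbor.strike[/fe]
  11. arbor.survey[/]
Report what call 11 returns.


Act: arbor.newfold[p→/grohe]
Obs: ok
Act: arbor.etch[p→/grohe/rim; c→drizizi]
Obs: created
Act: arbor.strike[p→/grohe/rim]
Obs: ok
Act: arbor.strike[p→/grohe]
Obs: ok
Act: arbor.etch[p→/ku_iz; c→drugek]
Obs: created
Act: arbor.survey[p→/]
Obs: [fe, ku_iz, slit]
Act: arbor.relocate[s→/slit; d→/toruz]
Obs: ok
Act: arbor.survey[p→/ku_iz]
Obs: ToolError: not a directory
Act: arbor.etch[p→/wevi_ut; c→slefogramp_u]
Obs: created
Act: arbor.strike[p→/fe]
Obs: ok
Act: arbor.survey[p→/]
Obs: [ku_iz, toruz, wevi_ut]

Answer: [ku_iz, toruz, wevi_ut]


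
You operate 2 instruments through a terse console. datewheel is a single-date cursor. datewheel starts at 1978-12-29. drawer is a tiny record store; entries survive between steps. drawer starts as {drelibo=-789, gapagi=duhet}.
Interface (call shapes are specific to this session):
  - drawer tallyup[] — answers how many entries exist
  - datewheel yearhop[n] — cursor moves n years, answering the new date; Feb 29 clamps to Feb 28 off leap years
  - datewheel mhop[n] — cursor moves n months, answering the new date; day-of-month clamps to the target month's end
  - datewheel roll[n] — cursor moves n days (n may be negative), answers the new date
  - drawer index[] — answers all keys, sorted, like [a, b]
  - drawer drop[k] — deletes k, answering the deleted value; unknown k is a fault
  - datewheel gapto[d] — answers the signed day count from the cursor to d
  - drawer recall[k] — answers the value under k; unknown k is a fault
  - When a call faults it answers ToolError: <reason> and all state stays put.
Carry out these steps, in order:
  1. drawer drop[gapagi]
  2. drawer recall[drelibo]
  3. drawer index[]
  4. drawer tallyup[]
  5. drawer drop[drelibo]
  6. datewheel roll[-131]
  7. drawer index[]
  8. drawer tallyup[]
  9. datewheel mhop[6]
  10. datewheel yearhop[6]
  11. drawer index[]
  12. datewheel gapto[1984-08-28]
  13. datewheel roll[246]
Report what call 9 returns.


Answer: 1979-02-20

Derivation:
Do: drawer drop[k='gapagi']
See: duhet
Do: drawer recall[k='drelibo']
See: -789
Do: drawer index[]
See: [drelibo]
Do: drawer tallyup[]
See: 1
Do: drawer drop[k='drelibo']
See: -789
Do: datewheel roll[n='-131']
See: 1978-08-20
Do: drawer index[]
See: []
Do: drawer tallyup[]
See: 0
Do: datewheel mhop[n='6']
See: 1979-02-20
Do: datewheel yearhop[n='6']
See: 1985-02-20
Do: drawer index[]
See: []
Do: datewheel gapto[d='1984-08-28']
See: -176
Do: datewheel roll[n='246']
See: 1985-10-24
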